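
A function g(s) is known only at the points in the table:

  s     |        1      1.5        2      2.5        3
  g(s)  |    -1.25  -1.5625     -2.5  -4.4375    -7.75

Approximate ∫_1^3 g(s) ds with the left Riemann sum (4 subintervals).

Δs = 0.5.
Sum = 0.5·[(-1.25) + (-1.5625) + (-2.5) + (-4.4375)] = -4.875.

-4.875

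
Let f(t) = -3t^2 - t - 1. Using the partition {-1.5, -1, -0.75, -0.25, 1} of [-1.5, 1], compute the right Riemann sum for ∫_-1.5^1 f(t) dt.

Subinterval widths: 0.5, 0.25, 0.5, 1.25.
Right endpoints: -1, -0.75, -0.25, 1.
f(-1) = -3, f(-0.75) = -1.9375, f(-0.25) = -0.9375, f(1) = -5.
Sum = Σ Δt_i · f(t_i).
Sum = -8.703125.

-8.703125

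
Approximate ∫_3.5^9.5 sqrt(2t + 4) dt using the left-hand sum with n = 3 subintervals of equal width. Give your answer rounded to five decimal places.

Δt = (9.5 − 3.5)/3 = 2.
Left endpoints: 3.5, 5.5, 7.5.
f(3.5) ≈ 3.31662, f(5.5) ≈ 3.87298, f(7.5) ≈ 4.35890.
Sum = Δt · [f(3.5) + f(5.5) + f(7.5)].
Sum ≈ 23.09701.

23.09701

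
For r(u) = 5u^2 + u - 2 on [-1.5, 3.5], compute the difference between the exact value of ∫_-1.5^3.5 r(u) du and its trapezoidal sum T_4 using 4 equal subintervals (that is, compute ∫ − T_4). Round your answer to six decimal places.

-6.510417

Exact integral: ∫_-1.5^3.5 r(u) du ≈ 72.08333333.
T_4 = 78.59375.
Error ≈ 72.08333333 − 78.59375 ≈ -6.510417.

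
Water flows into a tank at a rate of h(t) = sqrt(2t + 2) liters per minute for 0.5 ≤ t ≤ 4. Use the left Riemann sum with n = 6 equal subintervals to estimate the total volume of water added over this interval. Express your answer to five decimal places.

8.38435

Δt = (4 − 0.5)/6 = 7/12.
Left endpoints: 0.5, 13/12, 5/3, 2.25, 17/6, 41/12.
h(0.5) ≈ 1.73205, h(13/12) ≈ 2.04124, h(5/3) ≈ 2.30940, h(2.25) ≈ 2.54951, h(17/6) ≈ 2.76887, h(41/12) ≈ 2.97209.
Sum = Δt · [h(0.5) + h(13/12) + h(5/3) + ...].
Sum ≈ 8.38435.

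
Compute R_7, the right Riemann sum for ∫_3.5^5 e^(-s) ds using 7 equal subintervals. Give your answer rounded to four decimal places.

Δs = (5 − 3.5)/7 = 3/14.
Right endpoints: 26/7, 55/14, 29/7, 61/14, 32/7, 67/14, 5.
f(26/7) ≈ 0.0244, f(55/14) ≈ 0.0197, f(29/7) ≈ 0.0159, f(61/14) ≈ 0.0128, f(32/7) ≈ 0.0103, f(67/14) ≈ 0.0083, f(5) ≈ 0.0067.
Sum = Δs · [f(26/7) + f(55/14) + f(29/7) + ...].
Sum ≈ 0.0210.

0.0210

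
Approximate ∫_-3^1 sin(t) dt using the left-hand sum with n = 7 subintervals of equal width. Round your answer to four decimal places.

Δt = (1 − (-3))/7 = 4/7.
Left endpoints: -3, -17/7, -13/7, -9/7, -5/7, -1/7, 3/7.
f(-3) ≈ -0.1411, f(-17/7) ≈ -0.6541, f(-13/7) ≈ -0.9593, f(-9/7) ≈ -0.9596, f(-5/7) ≈ -0.6551, f(-1/7) ≈ -0.1424, f(3/7) ≈ 0.4156.
Sum = Δt · [f(-3) + f(-17/7) + f(-13/7) + ...].
Sum ≈ -1.7692.

-1.7692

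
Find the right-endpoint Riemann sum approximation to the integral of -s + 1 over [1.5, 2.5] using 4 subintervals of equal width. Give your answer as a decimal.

Δs = (2.5 − 1.5)/4 = 0.25.
Right endpoints: 1.75, 2, 2.25, 2.5.
f(1.75) = -0.75, f(2) = -1, f(2.25) = -1.25, f(2.5) = -1.5.
Sum = Δs · [f(1.75) + f(2) + f(2.25) + f(2.5)].
Sum = -1.125.

-1.125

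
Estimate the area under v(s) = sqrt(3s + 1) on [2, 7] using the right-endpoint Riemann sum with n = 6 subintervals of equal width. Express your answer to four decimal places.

19.6530

Δs = (7 − 2)/6 = 5/6.
Right endpoints: 17/6, 11/3, 4.5, 16/3, 37/6, 7.
v(17/6) ≈ 3.0822, v(11/3) ≈ 3.4641, v(4.5) ≈ 3.8079, v(16/3) ≈ 4.1231, v(37/6) ≈ 4.4159, v(7) ≈ 4.6904.
Sum = Δs · [v(17/6) + v(11/3) + v(4.5) + ...].
Sum ≈ 19.6530.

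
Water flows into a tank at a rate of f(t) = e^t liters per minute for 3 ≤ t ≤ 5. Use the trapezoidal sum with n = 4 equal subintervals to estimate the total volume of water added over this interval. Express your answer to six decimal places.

Δt = (5 − 3)/4 = 0.5.
f(3) ≈ 20.085537, f(3.5) ≈ 33.115452, f(4) ≈ 54.598150, f(4.5) ≈ 90.017131, f(5) ≈ 148.413159.
T_4 = (Δt/2)·[f(t_0) + 2f(t_1) + 2f(t_2) + 2f(t_3) + f(t_4)].
Sum ≈ 130.990041.

130.990041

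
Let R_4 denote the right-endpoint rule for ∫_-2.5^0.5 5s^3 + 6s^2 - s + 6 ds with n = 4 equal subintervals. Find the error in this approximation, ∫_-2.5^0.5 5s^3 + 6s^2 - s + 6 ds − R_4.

-12.375

Exact integral: ∫_-2.5^0.5 f(s) ds = 3.75.
R_4 = 16.125.
Error = 3.75 − 16.125 = -12.375.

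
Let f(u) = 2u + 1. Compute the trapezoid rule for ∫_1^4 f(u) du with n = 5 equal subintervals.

Δu = (4 − 1)/5 = 0.6.
f(1) = 3, f(1.6) = 4.2, f(2.2) = 5.4, f(2.8) = 6.6, f(3.4) = 7.8, f(4) = 9.
T_5 = (Δu/2)·[f(u_0) + 2f(u_1) + ... + 2f(u_{4}) + f(u_5)].
Sum = 18.

18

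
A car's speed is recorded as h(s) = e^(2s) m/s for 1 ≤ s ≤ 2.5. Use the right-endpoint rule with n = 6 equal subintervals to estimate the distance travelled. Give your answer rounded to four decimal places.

89.6030

Δs = (2.5 − 1)/6 = 0.25.
Right endpoints: 1.25, 1.5, 1.75, 2, 2.25, 2.5.
h(1.25) ≈ 12.1825, h(1.5) ≈ 20.0855, h(1.75) ≈ 33.1155, h(2) ≈ 54.5982, h(2.25) ≈ 90.0171, h(2.5) ≈ 148.4132.
Sum = Δs · [h(1.25) + h(1.5) + h(1.75) + ...].
Sum ≈ 89.6030.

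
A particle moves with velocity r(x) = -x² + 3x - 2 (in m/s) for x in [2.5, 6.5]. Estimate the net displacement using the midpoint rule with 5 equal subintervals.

-40.12

Δx = (6.5 − 2.5)/5 = 0.8.
Midpoints: 2.9, 3.7, 4.5, 5.3, 6.1.
r(2.9) = -1.71, r(3.7) = -4.59, r(4.5) = -8.75, r(5.3) = -14.19, r(6.1) = -20.91.
Sum = Δx · [r(2.9) + r(3.7) + r(4.5) + r(5.3) + r(6.1)].
Sum = -40.12.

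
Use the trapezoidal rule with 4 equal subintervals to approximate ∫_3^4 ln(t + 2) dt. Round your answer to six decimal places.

1.703194

Δt = (4 − 3)/4 = 0.25.
f(3) ≈ 1.609438, f(3.25) ≈ 1.658228, f(3.5) ≈ 1.704748, f(3.75) ≈ 1.749200, f(4) ≈ 1.791759.
T_4 = (Δt/2)·[f(t_0) + 2f(t_1) + 2f(t_2) + 2f(t_3) + f(t_4)].
Sum ≈ 1.703194.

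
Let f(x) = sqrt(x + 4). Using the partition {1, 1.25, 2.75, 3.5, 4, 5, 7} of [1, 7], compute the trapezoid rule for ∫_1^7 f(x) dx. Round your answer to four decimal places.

Subinterval widths: 0.25, 1.5, 0.75, 0.5, 1, 2.
f(1) ≈ 2.2361, f(1.25) ≈ 2.2913, f(2.75) ≈ 2.5981, f(3.5) ≈ 2.7386, f(4) ≈ 2.8284, f(5) ≈ 3.0000, f(7) ≈ 3.3166.
On each subinterval the trapezoid contributes (Δx_i/2)·[f(x_{i-1}) + f(x_i)].
Sum ≈ 16.8568.

16.8568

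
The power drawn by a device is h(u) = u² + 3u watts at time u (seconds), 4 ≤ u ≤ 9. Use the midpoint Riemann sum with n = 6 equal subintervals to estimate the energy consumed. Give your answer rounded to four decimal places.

Δu = (9 − 4)/6 = 5/6.
Midpoints: 53/12, 5.25, 73/12, 83/12, 7.75, 103/12.
h(53/12) = 4717/144, h(5.25) = 43.3125, h(73/12) = 7957/144, h(83/12) = 9877/144, h(7.75) = 83.3125, h(103/12) = 14317/144.
Sum = Δu · [h(53/12) + h(5.25) + h(73/12) + ...].
Sum ≈ 318.8773.

318.8773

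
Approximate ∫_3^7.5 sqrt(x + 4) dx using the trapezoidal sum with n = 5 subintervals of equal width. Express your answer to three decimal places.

13.649

Δx = (7.5 − 3)/5 = 0.9.
f(3) ≈ 2.646, f(3.9) ≈ 2.811, f(4.8) ≈ 2.966, f(5.7) ≈ 3.114, f(6.6) ≈ 3.256, f(7.5) ≈ 3.391.
T_5 = (Δx/2)·[f(x_0) + 2f(x_1) + ... + 2f(x_{4}) + f(x_5)].
Sum ≈ 13.649.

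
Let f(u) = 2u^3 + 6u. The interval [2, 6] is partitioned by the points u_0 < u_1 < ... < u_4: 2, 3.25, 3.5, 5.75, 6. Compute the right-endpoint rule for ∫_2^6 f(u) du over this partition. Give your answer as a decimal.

Subinterval widths: 1.25, 0.25, 2.25, 0.25.
Right endpoints: 3.25, 3.5, 5.75, 6.
f(3.25) = 88.15625, f(3.5) = 106.75, f(5.75) = 414.71875, f(6) = 468.
Sum = Σ Δu_i · f(u_i).
Sum = 1187.

1187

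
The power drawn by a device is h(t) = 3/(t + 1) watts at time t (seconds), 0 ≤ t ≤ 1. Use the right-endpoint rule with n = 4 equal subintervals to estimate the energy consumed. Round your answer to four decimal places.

Δt = (1 − 0)/4 = 0.25.
Right endpoints: 0.25, 0.5, 0.75, 1.
h(0.25) = 2.4, h(0.5) = 2, h(0.75) = 12/7, h(1) = 1.5.
Sum = Δt · [h(0.25) + h(0.5) + h(0.75) + h(1)].
Sum ≈ 1.9036.

1.9036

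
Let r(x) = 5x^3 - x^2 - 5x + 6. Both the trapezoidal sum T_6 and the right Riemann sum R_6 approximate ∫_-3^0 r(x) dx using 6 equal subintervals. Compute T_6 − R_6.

-32.25

T_6 = -72.6875.
R_6 = -40.4375.
T_6 − R_6 = -32.25.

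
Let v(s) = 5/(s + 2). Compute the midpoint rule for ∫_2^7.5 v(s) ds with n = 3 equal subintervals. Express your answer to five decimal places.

4.29039

Δs = (7.5 − 2)/3 = 11/6.
Midpoints: 35/12, 4.75, 79/12.
v(35/12) = 60/59, v(4.75) = 20/27, v(79/12) = 60/103.
Sum = Δs · [v(35/12) + v(4.75) + v(79/12)].
Sum ≈ 4.29039.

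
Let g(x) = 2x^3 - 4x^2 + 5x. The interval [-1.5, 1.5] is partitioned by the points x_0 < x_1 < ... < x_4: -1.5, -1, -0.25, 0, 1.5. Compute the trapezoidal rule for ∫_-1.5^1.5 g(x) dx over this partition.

-9.515625

Subinterval widths: 0.5, 0.75, 0.25, 1.5.
g(-1.5) = -23.25, g(-1) = -11, g(-0.25) = -1.53125, g(0) = 0, g(1.5) = 5.25.
On each subinterval the trapezoid contributes (Δx_i/2)·[g(x_{i-1}) + g(x_i)].
Sum = -9.515625.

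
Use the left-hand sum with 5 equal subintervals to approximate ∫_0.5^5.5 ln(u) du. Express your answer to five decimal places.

3.38545

Δu = (5.5 − 0.5)/5 = 1.
Left endpoints: 0.5, 1.5, 2.5, 3.5, 4.5.
f(0.5) ≈ -0.69315, f(1.5) ≈ 0.40547, f(2.5) ≈ 0.91629, f(3.5) ≈ 1.25276, f(4.5) ≈ 1.50408.
Sum = Δu · [f(0.5) + f(1.5) + f(2.5) + f(3.5) + f(4.5)].
Sum ≈ 3.38545.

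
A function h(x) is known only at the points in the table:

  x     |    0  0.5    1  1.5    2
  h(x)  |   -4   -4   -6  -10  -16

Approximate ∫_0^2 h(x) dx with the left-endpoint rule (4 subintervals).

Δx = 0.5.
Sum = 0.5·[(-4) + (-4) + (-6) + (-10)] = -12.

-12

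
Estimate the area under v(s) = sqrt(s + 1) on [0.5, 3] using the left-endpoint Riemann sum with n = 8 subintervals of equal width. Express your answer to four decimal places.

3.9862

Δs = (3 − 0.5)/8 = 0.3125.
Left endpoints: 0.5, 0.8125, 1.125, 1.4375, 1.75, 2.0625, 2.375, 2.6875.
v(0.5) ≈ 1.2247, v(0.8125) ≈ 1.3463, v(1.125) ≈ 1.4577, v(1.4375) ≈ 1.5612, v(1.75) ≈ 1.6583, v(2.0625) ≈ 1.7500, v(2.375) ≈ 1.8371, v(2.6875) ≈ 1.9203.
Sum = Δs · [v(0.5) + v(0.8125) + v(1.125) + ...].
Sum ≈ 3.9862.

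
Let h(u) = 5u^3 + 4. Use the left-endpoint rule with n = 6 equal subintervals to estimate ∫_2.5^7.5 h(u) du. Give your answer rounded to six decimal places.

Δu = (7.5 − 2.5)/6 = 5/6.
Left endpoints: 2.5, 10/3, 25/6, 5, 35/6, 20/3.
h(2.5) = 82.125, h(10/3) = 5108/27, h(25/6) = 78989/216, h(5) = 629, h(35/6) = 215239/216, h(20/3) = 40108/27.
Sum = Δu · [h(2.5) + h(10/3) + h(25/6) + ...].
Sum ≈ 3123.298611.

3123.298611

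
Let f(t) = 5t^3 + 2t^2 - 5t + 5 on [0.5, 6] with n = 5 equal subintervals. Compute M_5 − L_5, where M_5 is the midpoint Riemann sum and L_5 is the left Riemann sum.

M_5 = 1673.8184375.
L_5 = 1140.3975.
M_5 − L_5 = 533.4209375.

533.4209375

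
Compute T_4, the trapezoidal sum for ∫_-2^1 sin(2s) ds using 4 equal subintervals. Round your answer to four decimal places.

-0.0956

Δs = (1 − (-2))/4 = 0.75.
f(-2) ≈ 0.7568, f(-1.25) ≈ -0.5985, f(-0.5) ≈ -0.8415, f(0.25) ≈ 0.4794, f(1) ≈ 0.9093.
T_4 = (Δs/2)·[f(s_0) + 2f(s_1) + 2f(s_2) + 2f(s_3) + f(s_4)].
Sum ≈ -0.0956.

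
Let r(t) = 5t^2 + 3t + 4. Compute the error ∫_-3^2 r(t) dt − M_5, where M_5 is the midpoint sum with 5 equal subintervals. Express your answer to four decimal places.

2.0833

Exact integral: ∫_-3^2 r(t) dt ≈ 70.833333.
M_5 = 68.75.
Error ≈ 70.833333 − 68.75 ≈ 2.0833.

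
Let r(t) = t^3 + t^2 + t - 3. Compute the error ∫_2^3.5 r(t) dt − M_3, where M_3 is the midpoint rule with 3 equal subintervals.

0.2890625

Exact integral: ∫_2^3.5 r(t) dt = 44.765625.
M_3 = 44.4765625.
Error = 44.765625 − 44.4765625 = 0.2890625.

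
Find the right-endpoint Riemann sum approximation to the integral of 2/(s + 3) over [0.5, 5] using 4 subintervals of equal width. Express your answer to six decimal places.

1.486314

Δs = (5 − 0.5)/4 = 1.125.
Right endpoints: 1.625, 2.75, 3.875, 5.
f(1.625) = 16/37, f(2.75) = 8/23, f(3.875) = 16/55, f(5) = 0.25.
Sum = Δs · [f(1.625) + f(2.75) + f(3.875) + f(5)].
Sum ≈ 1.486314.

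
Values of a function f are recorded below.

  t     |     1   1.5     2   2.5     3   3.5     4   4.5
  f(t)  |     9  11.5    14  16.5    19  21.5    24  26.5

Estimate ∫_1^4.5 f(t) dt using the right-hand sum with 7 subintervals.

66.5

Δt = 0.5.
Sum = 0.5·[11.5 + 14 + 16.5 + 19 + 21.5 + 24 + 26.5] = 66.5.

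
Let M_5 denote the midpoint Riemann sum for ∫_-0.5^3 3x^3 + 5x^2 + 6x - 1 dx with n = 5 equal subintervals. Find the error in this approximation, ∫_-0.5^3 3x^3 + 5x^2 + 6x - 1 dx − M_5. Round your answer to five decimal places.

2.32240

Exact integral: ∫_-0.5^3 f(x) dx ≈ 128.6614583.
M_5 = 126.3390625.
Error ≈ 128.6614583 − 126.3390625 ≈ 2.32240.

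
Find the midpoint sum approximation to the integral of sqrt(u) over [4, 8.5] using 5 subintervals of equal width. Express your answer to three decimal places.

11.190

Δu = (8.5 − 4)/5 = 0.9.
Midpoints: 4.45, 5.35, 6.25, 7.15, 8.05.
f(4.45) ≈ 2.110, f(5.35) ≈ 2.313, f(6.25) ≈ 2.500, f(7.15) ≈ 2.674, f(8.05) ≈ 2.837.
Sum = Δu · [f(4.45) + f(5.35) + f(6.25) + f(7.15) + f(8.05)].
Sum ≈ 11.190.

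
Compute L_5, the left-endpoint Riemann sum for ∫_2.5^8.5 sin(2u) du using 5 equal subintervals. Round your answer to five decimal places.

Δu = (8.5 − 2.5)/5 = 1.2.
Left endpoints: 2.5, 3.7, 4.9, 6.1, 7.3.
f(2.5) ≈ -0.95892, f(3.7) ≈ 0.89871, f(4.9) ≈ -0.36648, f(6.1) ≈ -0.35823, f(7.3) ≈ 0.89479.
Sum = Δu · [f(2.5) + f(3.7) + f(4.9) + f(6.1) + f(7.3)].
Sum ≈ 0.13184.

0.13184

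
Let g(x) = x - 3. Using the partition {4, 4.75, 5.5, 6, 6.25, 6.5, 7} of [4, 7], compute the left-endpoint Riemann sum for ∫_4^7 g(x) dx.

6.625

Subinterval widths: 0.75, 0.75, 0.5, 0.25, 0.25, 0.5.
Left endpoints: 4, 4.75, 5.5, 6, 6.25, 6.5.
g(4) = 1, g(4.75) = 1.75, g(5.5) = 2.5, g(6) = 3, g(6.25) = 3.25, g(6.5) = 3.5.
Sum = Σ Δx_i · g(x_i).
Sum = 6.625.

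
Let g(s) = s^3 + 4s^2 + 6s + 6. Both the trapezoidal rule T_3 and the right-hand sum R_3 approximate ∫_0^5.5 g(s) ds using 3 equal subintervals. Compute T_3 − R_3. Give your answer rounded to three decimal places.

-293.677

T_3 ≈ 612.09144.
R_3 ≈ 905.76852.
T_3 − R_3 ≈ -293.677.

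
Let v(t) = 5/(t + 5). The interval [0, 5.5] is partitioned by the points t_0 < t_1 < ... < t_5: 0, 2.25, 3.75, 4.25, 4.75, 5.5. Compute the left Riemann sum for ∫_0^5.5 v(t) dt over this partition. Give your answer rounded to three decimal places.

Subinterval widths: 2.25, 1.5, 0.5, 0.5, 0.75.
Left endpoints: 0, 2.25, 3.75, 4.25, 4.75.
v(0) = 1, v(2.25) = 20/29, v(3.75) = 4/7, v(4.25) = 20/37, v(4.75) = 20/39.
Sum = Σ Δt_i · v(t_i).
Sum ≈ 4.225.

4.225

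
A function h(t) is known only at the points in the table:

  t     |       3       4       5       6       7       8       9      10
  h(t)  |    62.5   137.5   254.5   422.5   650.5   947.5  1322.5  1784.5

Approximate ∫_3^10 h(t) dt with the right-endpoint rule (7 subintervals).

5519.5

Δt = 1.
Sum = 1·[137.5 + 254.5 + 422.5 + 650.5 + 947.5 + 1322.5 + 1784.5] = 5519.5.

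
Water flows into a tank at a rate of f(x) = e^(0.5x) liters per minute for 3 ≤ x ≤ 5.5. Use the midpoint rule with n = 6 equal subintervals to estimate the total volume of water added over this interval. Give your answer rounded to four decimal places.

Δx = (5.5 − 3)/6 = 5/12.
Midpoints: 77/24, 3.625, 97/24, 107/24, 4.875, 127/24.
f(77/24) ≈ 4.9737, f(3.625) ≈ 6.1257, f(97/24) ≈ 7.5446, f(107/24) ≈ 9.2921, f(4.875) ≈ 11.4444, f(127/24) ≈ 14.0952.
Sum = Δx · [f(77/24) + f(3.625) + f(97/24) + ...].
Sum ≈ 22.2816.

22.2816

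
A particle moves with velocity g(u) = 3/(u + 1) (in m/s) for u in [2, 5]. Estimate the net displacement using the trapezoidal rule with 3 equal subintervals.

Δu = (5 − 2)/3 = 1.
g(2) = 1, g(3) = 0.75, g(4) = 0.6, g(5) = 0.5.
T_3 = (Δu/2)·[g(u_0) + 2g(u_1) + 2g(u_2) + g(u_3)].
Sum = 2.1.

2.1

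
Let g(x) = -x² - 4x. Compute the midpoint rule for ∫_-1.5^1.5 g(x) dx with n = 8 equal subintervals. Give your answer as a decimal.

-2.21484375

Δx = (1.5 − (-1.5))/8 = 0.375.
Midpoints: -1.3125, -0.9375, -0.5625, -0.1875, 0.1875, 0.5625, 0.9375, 1.3125.
g(-1.3125) = 3.52734375, g(-0.9375) = 2.87109375, g(-0.5625) = 1.93359375, g(-0.1875) = 0.71484375, g(0.1875) = -0.78515625, g(0.5625) = -2.56640625, g(0.9375) = -4.62890625, g(1.3125) = -6.97265625.
Sum = Δx · [g(-1.3125) + g(-0.9375) + g(-0.5625) + ...].
Sum = -2.21484375.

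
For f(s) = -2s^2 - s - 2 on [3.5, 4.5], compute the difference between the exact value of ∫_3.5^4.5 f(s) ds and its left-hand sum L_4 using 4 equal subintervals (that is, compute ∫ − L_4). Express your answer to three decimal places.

-2.104

Exact integral: ∫_3.5^4.5 f(s) ds ≈ -38.16667.
L_4 = -36.0625.
Error ≈ -38.16667 − (-36.0625) ≈ -2.104.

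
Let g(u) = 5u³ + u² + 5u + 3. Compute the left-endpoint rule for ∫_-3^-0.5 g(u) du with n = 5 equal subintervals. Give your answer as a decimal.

-143.75

Δu = (-0.5 − (-3))/5 = 0.5.
Left endpoints: -3, -2.5, -2, -1.5, -1.
g(-3) = -138, g(-2.5) = -81.375, g(-2) = -43, g(-1.5) = -19.125, g(-1) = -6.
Sum = Δu · [g(-3) + g(-2.5) + g(-2) + g(-1.5) + g(-1)].
Sum = -143.75.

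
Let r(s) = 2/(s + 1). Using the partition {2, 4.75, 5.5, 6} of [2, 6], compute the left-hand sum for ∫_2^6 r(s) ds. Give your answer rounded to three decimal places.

2.248

Subinterval widths: 2.75, 0.75, 0.5.
Left endpoints: 2, 4.75, 5.5.
r(2) = 2/3, r(4.75) = 8/23, r(5.5) = 4/13.
Sum = Σ Δs_i · r(s_i).
Sum ≈ 2.248.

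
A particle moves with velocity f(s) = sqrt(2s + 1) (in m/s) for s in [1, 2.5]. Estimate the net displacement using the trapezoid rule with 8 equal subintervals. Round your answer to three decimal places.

Δs = (2.5 − 1)/8 = 0.1875.
f(1) ≈ 1.732, f(1.1875) ≈ 1.837, f(1.375) ≈ 1.936, f(1.5625) ≈ 2.031, f(1.75) ≈ 2.121, f(1.9375) ≈ 2.208, f(2.125) ≈ 2.291, f(2.3125) ≈ 2.372, f(2.5) ≈ 2.449.
T_8 = (Δs/2)·[f(s_0) + 2f(s_1) + ... + 2f(s_{7}) + f(s_8)].
Sum ≈ 3.166.

3.166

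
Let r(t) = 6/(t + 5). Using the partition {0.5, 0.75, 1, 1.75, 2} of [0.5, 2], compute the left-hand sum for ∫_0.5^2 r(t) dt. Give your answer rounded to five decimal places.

Subinterval widths: 0.25, 0.25, 0.75, 0.25.
Left endpoints: 0.5, 0.75, 1, 1.75.
r(0.5) = 12/11, r(0.75) = 24/23, r(1) = 1, r(1.75) = 8/9.
Sum = Σ Δt_i · r(t_i).
Sum ≈ 1.50582.

1.50582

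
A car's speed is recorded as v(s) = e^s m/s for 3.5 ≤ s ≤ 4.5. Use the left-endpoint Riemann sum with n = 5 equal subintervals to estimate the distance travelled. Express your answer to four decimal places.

Δs = (4.5 − 3.5)/5 = 0.2.
Left endpoints: 3.5, 3.7, 3.9, 4.1, 4.3.
v(3.5) ≈ 33.1155, v(3.7) ≈ 40.4473, v(3.9) ≈ 49.4024, v(4.1) ≈ 60.3403, v(4.3) ≈ 73.6998.
Sum = Δs · [v(3.5) + v(3.7) + v(3.9) + v(4.1) + v(4.3)].
Sum ≈ 51.4011.

51.4011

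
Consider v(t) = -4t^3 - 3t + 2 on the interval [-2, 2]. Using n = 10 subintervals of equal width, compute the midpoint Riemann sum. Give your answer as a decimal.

8

Δt = (2 − (-2))/10 = 0.4.
Midpoints: -1.8, -1.4, -1, -0.6, -0.2, 0.2, 0.6, 1, 1.4, 1.8.
v(-1.8) = 30.728, v(-1.4) = 17.176, v(-1) = 9, v(-0.6) = 4.664, v(-0.2) = 2.632, v(0.2) = 1.368, v(0.6) = -0.664, v(1) = -5, v(1.4) = -13.176, v(1.8) = -26.728.
Sum = Δt · [v(-1.8) + v(-1.4) + v(-1) + ...].
Sum = 8.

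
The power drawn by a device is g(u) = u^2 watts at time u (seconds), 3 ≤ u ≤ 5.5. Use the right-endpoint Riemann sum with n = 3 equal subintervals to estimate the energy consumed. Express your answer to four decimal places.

Δu = (5.5 − 3)/3 = 5/6.
Right endpoints: 23/6, 14/3, 5.5.
g(23/6) = 529/36, g(14/3) = 196/9, g(5.5) = 30.25.
Sum = Δu · [g(23/6) + g(14/3) + g(5.5)].
Sum ≈ 55.6019.

55.6019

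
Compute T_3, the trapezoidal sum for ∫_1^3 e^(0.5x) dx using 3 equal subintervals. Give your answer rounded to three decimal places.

5.718

Δx = (3 − 1)/3 = 2/3.
f(1) ≈ 1.649, f(5/3) ≈ 2.301, f(7/3) ≈ 3.211, f(3) ≈ 4.482.
T_3 = (Δx/2)·[f(x_0) + 2f(x_1) + 2f(x_2) + f(x_3)].
Sum ≈ 5.718.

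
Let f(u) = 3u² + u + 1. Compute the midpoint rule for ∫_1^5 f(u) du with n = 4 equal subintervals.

139

Δu = (5 − 1)/4 = 1.
Midpoints: 1.5, 2.5, 3.5, 4.5.
f(1.5) = 9.25, f(2.5) = 22.25, f(3.5) = 41.25, f(4.5) = 66.25.
Sum = Δu · [f(1.5) + f(2.5) + f(3.5) + f(4.5)].
Sum = 139.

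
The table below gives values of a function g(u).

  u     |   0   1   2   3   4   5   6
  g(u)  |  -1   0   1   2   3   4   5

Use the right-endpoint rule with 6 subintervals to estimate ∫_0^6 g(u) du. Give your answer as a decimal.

Δu = 1.
Sum = 1·[0 + 1 + 2 + 3 + 4 + 5] = 15.

15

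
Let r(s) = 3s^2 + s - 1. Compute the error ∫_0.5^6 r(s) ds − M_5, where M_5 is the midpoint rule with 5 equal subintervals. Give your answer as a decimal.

1.66375

Exact integral: ∫_0.5^6 r(s) ds = 228.25.
M_5 = 226.58625.
Error = 228.25 − 226.58625 = 1.66375.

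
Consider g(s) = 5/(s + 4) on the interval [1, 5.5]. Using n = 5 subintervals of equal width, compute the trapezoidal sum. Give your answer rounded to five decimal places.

Δs = (5.5 − 1)/5 = 0.9.
g(1) = 1, g(1.9) = 50/59, g(2.8) = 25/34, g(3.7) = 50/77, g(4.6) = 25/43, g(5.5) = 10/19.
T_5 = (Δs/2)·[g(s_0) + 2g(s_1) + ... + 2g(s_{4}) + g(s_5)].
Sum ≈ 3.21899.

3.21899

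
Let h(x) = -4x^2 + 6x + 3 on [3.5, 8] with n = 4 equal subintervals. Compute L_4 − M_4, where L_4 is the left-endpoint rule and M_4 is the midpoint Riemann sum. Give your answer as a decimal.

L_4 = -359.296875.
M_4 = -454.8515625.
L_4 − M_4 = 95.5546875.

95.5546875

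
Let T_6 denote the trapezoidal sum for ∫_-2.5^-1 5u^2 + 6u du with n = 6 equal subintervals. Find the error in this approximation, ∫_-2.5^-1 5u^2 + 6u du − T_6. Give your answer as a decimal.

Exact integral: ∫_-2.5^-1 f(u) du = 8.625.
T_6 = 8.703125.
Error = 8.625 − 8.703125 = -0.078125.

-0.078125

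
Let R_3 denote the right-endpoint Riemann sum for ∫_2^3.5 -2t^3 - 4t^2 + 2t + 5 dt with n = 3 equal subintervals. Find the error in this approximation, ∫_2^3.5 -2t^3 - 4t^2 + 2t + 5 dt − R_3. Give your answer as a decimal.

26.21875

Exact integral: ∫_2^3.5 f(t) dt = -97.78125.
R_3 = -124.
Error = -97.78125 − (-124) = 26.21875.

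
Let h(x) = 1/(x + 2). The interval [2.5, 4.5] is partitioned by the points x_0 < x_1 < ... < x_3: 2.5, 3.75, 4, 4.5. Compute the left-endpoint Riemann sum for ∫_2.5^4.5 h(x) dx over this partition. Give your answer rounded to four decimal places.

0.4046

Subinterval widths: 1.25, 0.25, 0.5.
Left endpoints: 2.5, 3.75, 4.
h(2.5) = 2/9, h(3.75) = 4/23, h(4) = 1/6.
Sum = Σ Δx_i · h(x_i).
Sum ≈ 0.4046.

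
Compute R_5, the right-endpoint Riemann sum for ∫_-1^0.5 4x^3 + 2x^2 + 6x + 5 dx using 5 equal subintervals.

6.84

Δx = (0.5 − (-1))/5 = 0.3.
Right endpoints: -0.7, -0.4, -0.1, 0.2, 0.5.
f(-0.7) = 0.408, f(-0.4) = 2.664, f(-0.1) = 4.416, f(0.2) = 6.312, f(0.5) = 9.
Sum = Δx · [f(-0.7) + f(-0.4) + f(-0.1) + f(0.2) + f(0.5)].
Sum = 6.84.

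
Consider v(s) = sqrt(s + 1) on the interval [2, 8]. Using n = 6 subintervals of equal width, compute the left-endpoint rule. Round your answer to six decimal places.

Δs = (8 − 2)/6 = 1.
Left endpoints: 2, 3, 4, 5, 6, 7.
v(2) ≈ 1.732051, v(3) ≈ 2.000000, v(4) ≈ 2.236068, v(5) ≈ 2.449490, v(6) ≈ 2.645751, v(7) ≈ 2.828427.
Sum = Δs · [v(2) + v(3) + v(4) + ...].
Sum ≈ 13.891787.

13.891787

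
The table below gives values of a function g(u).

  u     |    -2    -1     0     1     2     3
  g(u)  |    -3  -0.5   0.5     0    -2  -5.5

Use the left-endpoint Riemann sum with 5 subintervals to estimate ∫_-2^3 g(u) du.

-5

Δu = 1.
Sum = 1·[(-3) + (-0.5) + 0.5 + 0 + (-2)] = -5.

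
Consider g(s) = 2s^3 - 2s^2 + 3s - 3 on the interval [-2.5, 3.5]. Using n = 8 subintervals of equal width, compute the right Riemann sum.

54.1875

Δs = (3.5 − (-2.5))/8 = 0.75.
Right endpoints: -1.75, -1, -0.25, 0.5, 1.25, 2, 2.75, 3.5.
g(-1.75) = -25.09375, g(-1) = -10, g(-0.25) = -3.90625, g(0.5) = -1.75, g(1.25) = 1.53125, g(2) = 11, g(2.75) = 31.71875, g(3.5) = 68.75.
Sum = Δs · [g(-1.75) + g(-1) + g(-0.25) + ...].
Sum = 54.1875.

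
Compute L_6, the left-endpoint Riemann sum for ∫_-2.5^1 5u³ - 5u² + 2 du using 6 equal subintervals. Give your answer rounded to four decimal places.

-103.4130

Δu = (1 − (-2.5))/6 = 7/12.
Left endpoints: -2.5, -23/12, -4/3, -0.75, -1/6, 5/12.
f(-2.5) = -107.375, f(-23/12) = -89119/1728, f(-4/3) = -506/27, f(-0.75) = -2.921875, f(-1/6) = 397/216, f(5/12) = 2581/1728.
Sum = Δu · [f(-2.5) + f(-23/12) + f(-4/3) + ...].
Sum ≈ -103.4130.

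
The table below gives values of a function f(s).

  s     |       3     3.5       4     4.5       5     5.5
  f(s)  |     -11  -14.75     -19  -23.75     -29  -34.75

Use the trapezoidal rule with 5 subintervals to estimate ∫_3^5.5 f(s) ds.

Δs = 0.5.
T_5 = (0.5/2)·[(-11) + 2·(-14.75) + 2·(-19) + 2·(-23.75) + 2·(-29) + (-34.75)] = -54.6875.

-54.6875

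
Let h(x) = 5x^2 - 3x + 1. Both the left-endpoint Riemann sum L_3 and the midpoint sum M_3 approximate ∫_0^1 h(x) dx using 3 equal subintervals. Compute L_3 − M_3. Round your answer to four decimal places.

L_3 ≈ 0.925926.
M_3 ≈ 1.120370.
L_3 − M_3 ≈ -0.1944.

-0.1944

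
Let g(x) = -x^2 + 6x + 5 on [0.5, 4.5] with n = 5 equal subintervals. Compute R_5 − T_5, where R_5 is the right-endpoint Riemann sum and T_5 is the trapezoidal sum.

R_5 = 50.84.
T_5 = 49.24.
R_5 − T_5 = 1.6.

1.6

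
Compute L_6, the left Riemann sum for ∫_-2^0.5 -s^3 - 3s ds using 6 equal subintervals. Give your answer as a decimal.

Δs = (0.5 − (-2))/6 = 5/12.
Left endpoints: -2, -19/12, -7/6, -0.75, -1/3, 1/12.
f(-2) = 14, f(-19/12) = 15067/1728, f(-7/6) = 1099/216, f(-0.75) = 2.671875, f(-1/3) = 28/27, f(1/12) = -433/1728.
Sum = Δs · [f(-2) + f(-19/12) + f(-7/6) + ...].
Sum = 13.02734375.

13.02734375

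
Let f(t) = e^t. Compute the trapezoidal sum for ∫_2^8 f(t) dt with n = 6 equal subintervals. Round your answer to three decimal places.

Δt = (8 − 2)/6 = 1.
f(2) ≈ 7.389, f(3) ≈ 20.086, f(4) ≈ 54.598, f(5) ≈ 148.413, f(6) ≈ 403.429, f(7) ≈ 1096.633, f(8) ≈ 2980.958.
T_6 = (Δt/2)·[f(t_0) + 2f(t_1) + ... + 2f(t_{5}) + f(t_6)].
Sum ≈ 3217.332.

3217.332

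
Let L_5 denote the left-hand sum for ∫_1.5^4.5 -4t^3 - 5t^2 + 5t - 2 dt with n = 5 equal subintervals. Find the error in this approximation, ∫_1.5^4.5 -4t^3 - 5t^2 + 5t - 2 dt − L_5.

-120.42

Exact integral: ∫_1.5^4.5 f(t) dt = -512.25.
L_5 = -391.83.
Error = -512.25 − (-391.83) = -120.42.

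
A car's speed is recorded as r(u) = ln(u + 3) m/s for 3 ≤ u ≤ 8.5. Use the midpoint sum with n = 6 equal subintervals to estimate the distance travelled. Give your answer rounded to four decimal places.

11.8392

Δu = (8.5 − 3)/6 = 11/12.
Midpoints: 83/24, 4.375, 127/24, 149/24, 7.125, 193/24.
r(83/24) ≈ 1.8654, r(4.375) ≈ 1.9981, r(127/24) ≈ 2.1153, r(149/24) ≈ 2.2201, r(7.125) ≈ 2.3150, r(193/24) ≈ 2.4017.
Sum = Δu · [r(83/24) + r(4.375) + r(127/24) + ...].
Sum ≈ 11.8392.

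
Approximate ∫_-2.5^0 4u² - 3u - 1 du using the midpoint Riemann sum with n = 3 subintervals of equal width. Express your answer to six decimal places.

Δu = (0 − (-2.5))/3 = 5/6.
Midpoints: -25/12, -1.25, -5/12.
f(-25/12) = 407/18, f(-1.25) = 9, f(-5/12) = 17/18.
Sum = Δu · [f(-25/12) + f(-1.25) + f(-5/12)].
Sum ≈ 27.129630.

27.129630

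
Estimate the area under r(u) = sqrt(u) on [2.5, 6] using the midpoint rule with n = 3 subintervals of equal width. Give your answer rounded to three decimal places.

Δu = (6 − 2.5)/3 = 7/6.
Midpoints: 37/12, 4.25, 65/12.
r(37/12) ≈ 1.756, r(4.25) ≈ 2.062, r(65/12) ≈ 2.327.
Sum = Δu · [r(37/12) + r(4.25) + r(65/12)].
Sum ≈ 7.169.

7.169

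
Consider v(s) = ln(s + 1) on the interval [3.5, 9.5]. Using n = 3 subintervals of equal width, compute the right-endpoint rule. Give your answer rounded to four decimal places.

Δs = (9.5 − 3.5)/3 = 2.
Right endpoints: 5.5, 7.5, 9.5.
v(5.5) ≈ 1.8718, v(7.5) ≈ 2.1401, v(9.5) ≈ 2.3514.
Sum = Δs · [v(5.5) + v(7.5) + v(9.5)].
Sum ≈ 12.7265.

12.7265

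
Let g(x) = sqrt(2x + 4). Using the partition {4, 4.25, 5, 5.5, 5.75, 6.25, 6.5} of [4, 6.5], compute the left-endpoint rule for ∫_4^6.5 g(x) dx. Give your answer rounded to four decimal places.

Subinterval widths: 0.25, 0.75, 0.5, 0.25, 0.5, 0.25.
Left endpoints: 4, 4.25, 5, 5.5, 5.75, 6.25.
g(4) ≈ 3.4641, g(4.25) ≈ 3.5355, g(5) ≈ 3.7417, g(5.5) ≈ 3.8730, g(5.75) ≈ 3.9370, g(6.25) ≈ 4.0620.
Sum = Σ Δx_i · g(x_i).
Sum ≈ 9.3408.

9.3408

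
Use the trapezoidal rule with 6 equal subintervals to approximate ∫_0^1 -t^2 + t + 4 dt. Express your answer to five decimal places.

4.16204

Δt = (1 − 0)/6 = 1/6.
f(0) = 4, f(1/6) = 149/36, f(1/3) = 38/9, f(0.5) = 4.25, f(2/3) = 38/9, f(5/6) = 149/36, f(1) = 4.
T_6 = (Δt/2)·[f(t_0) + 2f(t_1) + ... + 2f(t_{5}) + f(t_6)].
Sum ≈ 4.16204.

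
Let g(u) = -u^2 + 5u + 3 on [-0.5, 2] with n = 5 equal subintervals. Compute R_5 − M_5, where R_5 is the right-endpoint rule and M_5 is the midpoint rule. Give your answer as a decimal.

R_5 = 16.25.
M_5 = 14.21875.
R_5 − M_5 = 2.03125.

2.03125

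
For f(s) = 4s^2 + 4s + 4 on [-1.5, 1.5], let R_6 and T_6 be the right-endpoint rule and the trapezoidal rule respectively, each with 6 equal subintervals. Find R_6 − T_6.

R_6 = 24.5.
T_6 = 21.5.
R_6 − T_6 = 3.

3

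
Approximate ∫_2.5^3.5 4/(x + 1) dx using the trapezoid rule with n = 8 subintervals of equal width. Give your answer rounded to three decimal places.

1.005

Δx = (3.5 − 2.5)/8 = 0.125.
f(2.5) = 8/7, f(2.625) = 32/29, f(2.75) = 16/15, f(2.875) = 32/31, f(3) = 1, f(3.125) = 32/33, f(3.25) = 16/17, f(3.375) = 32/35, f(3.5) = 8/9.
T_8 = (Δx/2)·[f(x_0) + 2f(x_1) + ... + 2f(x_{7}) + f(x_8)].
Sum ≈ 1.005.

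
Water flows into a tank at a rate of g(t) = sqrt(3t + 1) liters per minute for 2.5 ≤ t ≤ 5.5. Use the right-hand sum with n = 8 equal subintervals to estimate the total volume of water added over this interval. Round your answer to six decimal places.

10.997270

Δt = (5.5 − 2.5)/8 = 0.375.
Right endpoints: 2.875, 3.25, 3.625, 4, 4.375, 4.75, 5.125, 5.5.
g(2.875) ≈ 3.102418, g(3.25) ≈ 3.278719, g(3.625) ≈ 3.446012, g(4) ≈ 3.605551, g(4.375) ≈ 3.758324, g(4.75) ≈ 3.905125, g(5.125) ≈ 4.046604, g(5.5) ≈ 4.183300.
Sum = Δt · [g(2.875) + g(3.25) + g(3.625) + ...].
Sum ≈ 10.997270.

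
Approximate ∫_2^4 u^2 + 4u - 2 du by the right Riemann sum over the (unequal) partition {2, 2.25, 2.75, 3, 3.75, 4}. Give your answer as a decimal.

Subinterval widths: 0.25, 0.5, 0.25, 0.75, 0.25.
Right endpoints: 2.25, 2.75, 3, 3.75, 4.
f(2.25) = 12.0625, f(2.75) = 16.5625, f(3) = 19, f(3.75) = 27.0625, f(4) = 30.
Sum = Σ Δu_i · f(u_i).
Sum = 43.84375.

43.84375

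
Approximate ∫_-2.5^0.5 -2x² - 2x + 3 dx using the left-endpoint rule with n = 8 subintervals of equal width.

3.234375

Δx = (0.5 − (-2.5))/8 = 0.375.
Left endpoints: -2.5, -2.125, -1.75, -1.375, -1, -0.625, -0.25, 0.125.
f(-2.5) = -4.5, f(-2.125) = -1.78125, f(-1.75) = 0.375, f(-1.375) = 1.96875, f(-1) = 3, f(-0.625) = 3.46875, f(-0.25) = 3.375, f(0.125) = 2.71875.
Sum = Δx · [f(-2.5) + f(-2.125) + f(-1.75) + ...].
Sum = 3.234375.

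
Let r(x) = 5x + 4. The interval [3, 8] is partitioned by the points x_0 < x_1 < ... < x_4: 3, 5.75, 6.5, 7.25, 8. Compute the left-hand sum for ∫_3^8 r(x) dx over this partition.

Subinterval widths: 2.75, 0.75, 0.75, 0.75.
Left endpoints: 3, 5.75, 6.5, 7.25.
r(3) = 19, r(5.75) = 32.75, r(6.5) = 36.5, r(7.25) = 40.25.
Sum = Σ Δx_i · r(x_i).
Sum = 134.375.

134.375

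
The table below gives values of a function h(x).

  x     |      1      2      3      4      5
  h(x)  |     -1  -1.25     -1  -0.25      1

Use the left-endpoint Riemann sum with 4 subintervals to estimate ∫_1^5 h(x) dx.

Δx = 1.
Sum = 1·[(-1) + (-1.25) + (-1) + (-0.25)] = -3.5.

-3.5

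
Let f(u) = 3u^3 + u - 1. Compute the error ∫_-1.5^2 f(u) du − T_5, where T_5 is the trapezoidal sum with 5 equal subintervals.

Exact integral: ∫_-1.5^2 f(u) du = 5.578125.
T_5 = 6.22125.
Error = 5.578125 − 6.22125 = -0.643125.

-0.643125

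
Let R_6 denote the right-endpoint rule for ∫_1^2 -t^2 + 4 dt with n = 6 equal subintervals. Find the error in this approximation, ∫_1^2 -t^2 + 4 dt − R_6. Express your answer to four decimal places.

Exact integral: ∫_1^2 f(t) dt ≈ 1.666667.
R_6 ≈ 1.412037.
Error ≈ 1.666667 − 1.412037 ≈ 0.2546.

0.2546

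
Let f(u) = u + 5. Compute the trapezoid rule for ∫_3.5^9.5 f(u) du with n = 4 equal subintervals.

Δu = (9.5 − 3.5)/4 = 1.5.
f(3.5) = 8.5, f(5) = 10, f(6.5) = 11.5, f(8) = 13, f(9.5) = 14.5.
T_4 = (Δu/2)·[f(u_0) + 2f(u_1) + 2f(u_2) + 2f(u_3) + f(u_4)].
Sum = 69.

69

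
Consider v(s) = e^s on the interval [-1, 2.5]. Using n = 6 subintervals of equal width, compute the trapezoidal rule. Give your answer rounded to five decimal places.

12.14775

Δs = (2.5 − (-1))/6 = 7/12.
v(-1) ≈ 0.36788, v(-5/12) ≈ 0.65924, v(1/6) ≈ 1.18136, v(0.75) ≈ 2.11700, v(4/3) ≈ 3.79367, v(23/12) ≈ 6.79826, v(2.5) ≈ 12.18249.
T_6 = (Δs/2)·[v(s_0) + 2v(s_1) + ... + 2v(s_{5}) + v(s_6)].
Sum ≈ 12.14775.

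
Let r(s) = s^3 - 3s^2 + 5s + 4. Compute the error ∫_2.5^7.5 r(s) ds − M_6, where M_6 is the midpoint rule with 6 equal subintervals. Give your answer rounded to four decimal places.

Exact integral: ∫_2.5^7.5 r(s) ds = 520.
M_6 ≈ 516.527778.
Error ≈ 520 − 516.527778 ≈ 3.4722.

3.4722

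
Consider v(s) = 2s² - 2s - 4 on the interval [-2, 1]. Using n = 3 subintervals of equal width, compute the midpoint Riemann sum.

Δs = (1 − (-2))/3 = 1.
Midpoints: -1.5, -0.5, 0.5.
v(-1.5) = 3.5, v(-0.5) = -2.5, v(0.5) = -4.5.
Sum = Δs · [v(-1.5) + v(-0.5) + v(0.5)].
Sum = -3.5.

-3.5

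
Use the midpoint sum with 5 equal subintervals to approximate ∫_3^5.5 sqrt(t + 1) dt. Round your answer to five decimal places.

5.71510

Δt = (5.5 − 3)/5 = 0.5.
Midpoints: 3.25, 3.75, 4.25, 4.75, 5.25.
f(3.25) ≈ 2.06155, f(3.75) ≈ 2.17945, f(4.25) ≈ 2.29129, f(4.75) ≈ 2.39792, f(5.25) ≈ 2.50000.
Sum = Δt · [f(3.25) + f(3.75) + f(4.25) + f(4.75) + f(5.25)].
Sum ≈ 5.71510.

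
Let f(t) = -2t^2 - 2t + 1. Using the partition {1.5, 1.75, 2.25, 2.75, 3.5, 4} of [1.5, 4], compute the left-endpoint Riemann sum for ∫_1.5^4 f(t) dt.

Subinterval widths: 0.25, 0.5, 0.5, 0.75, 0.5.
Left endpoints: 1.5, 1.75, 2.25, 2.75, 3.5.
f(1.5) = -6.5, f(1.75) = -8.625, f(2.25) = -13.625, f(2.75) = -19.625, f(3.5) = -30.5.
Sum = Σ Δt_i · f(t_i).
Sum = -42.71875.

-42.71875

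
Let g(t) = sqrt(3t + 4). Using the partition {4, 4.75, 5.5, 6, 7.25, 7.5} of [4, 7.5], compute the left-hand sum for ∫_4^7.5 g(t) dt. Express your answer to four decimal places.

Subinterval widths: 0.75, 0.75, 0.5, 1.25, 0.25.
Left endpoints: 4, 4.75, 5.5, 6, 7.25.
g(4) ≈ 4.0000, g(4.75) ≈ 4.2720, g(5.5) ≈ 4.5277, g(6) ≈ 4.6904, g(7.25) ≈ 5.0744.
Sum = Σ Δt_i · g(t_i).
Sum ≈ 15.5995.

15.5995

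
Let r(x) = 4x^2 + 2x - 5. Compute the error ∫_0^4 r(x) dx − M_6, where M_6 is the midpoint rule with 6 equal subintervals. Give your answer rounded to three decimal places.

Exact integral: ∫_0^4 r(x) dx ≈ 81.33333.
M_6 ≈ 80.74074.
Error ≈ 81.33333 − 80.74074 ≈ 0.593.

0.593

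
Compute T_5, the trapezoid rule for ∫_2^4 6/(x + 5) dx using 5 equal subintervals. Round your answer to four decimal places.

1.5085

Δx = (4 − 2)/5 = 0.4.
f(2) = 6/7, f(2.4) = 30/37, f(2.8) = 10/13, f(3.2) = 30/41, f(3.6) = 30/43, f(4) = 2/3.
T_5 = (Δx/2)·[f(x_0) + 2f(x_1) + ... + 2f(x_{4}) + f(x_5)].
Sum ≈ 1.5085.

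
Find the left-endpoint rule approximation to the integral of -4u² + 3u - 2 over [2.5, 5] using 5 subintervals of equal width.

Δu = (5 − 2.5)/5 = 0.5.
Left endpoints: 2.5, 3, 3.5, 4, 4.5.
f(2.5) = -19.5, f(3) = -29, f(3.5) = -40.5, f(4) = -54, f(4.5) = -69.5.
Sum = Δu · [f(2.5) + f(3) + f(3.5) + f(4) + f(4.5)].
Sum = -106.25.

-106.25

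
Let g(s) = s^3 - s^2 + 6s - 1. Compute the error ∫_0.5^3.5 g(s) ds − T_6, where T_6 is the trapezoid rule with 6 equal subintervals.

Exact integral: ∫_0.5^3.5 g(s) ds = 56.25.
T_6 = 56.875.
Error = 56.25 − 56.875 = -0.625.

-0.625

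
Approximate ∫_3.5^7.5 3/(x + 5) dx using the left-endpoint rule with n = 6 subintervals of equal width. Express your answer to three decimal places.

Δx = (7.5 − 3.5)/6 = 2/3.
Left endpoints: 3.5, 25/6, 29/6, 5.5, 37/6, 41/6.
f(3.5) = 6/17, f(25/6) = 18/55, f(29/6) = 18/59, f(5.5) = 2/7, f(37/6) = 18/67, f(41/6) = 18/71.
Sum = Δx · [f(3.5) + f(25/6) + f(29/6) + ...].
Sum ≈ 1.195.

1.195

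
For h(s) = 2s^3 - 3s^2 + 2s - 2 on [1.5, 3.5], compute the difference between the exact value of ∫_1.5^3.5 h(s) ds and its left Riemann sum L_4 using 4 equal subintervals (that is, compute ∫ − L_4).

Exact integral: ∫_1.5^3.5 h(s) ds = 39.
L_4 = 26.75.
Error = 39 − 26.75 = 12.25.

12.25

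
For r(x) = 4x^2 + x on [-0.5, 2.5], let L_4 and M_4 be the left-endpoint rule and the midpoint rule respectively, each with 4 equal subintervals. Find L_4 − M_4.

-8.4375

L_4 = 15.
M_4 = 23.4375.
L_4 − M_4 = -8.4375.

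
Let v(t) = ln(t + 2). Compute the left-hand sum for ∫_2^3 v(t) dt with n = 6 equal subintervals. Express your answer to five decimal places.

Δt = (3 − 2)/6 = 1/6.
Left endpoints: 2, 13/6, 7/3, 2.5, 8/3, 17/6.
v(2) ≈ 1.38629, v(13/6) ≈ 1.42712, v(7/3) ≈ 1.46634, v(2.5) ≈ 1.50408, v(8/3) ≈ 1.54045, v(17/6) ≈ 1.57554.
Sum = Δt · [v(2) + v(13/6) + v(7/3) + ...].
Sum ≈ 1.48330.

1.48330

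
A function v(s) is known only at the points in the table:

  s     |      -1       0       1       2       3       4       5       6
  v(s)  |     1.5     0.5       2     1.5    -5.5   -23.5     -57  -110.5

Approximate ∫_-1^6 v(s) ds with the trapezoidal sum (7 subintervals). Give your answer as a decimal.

-136.5

Δs = 1.
T_7 = (1/2)·[1.5 + 2·0.5 + 2·2 + 2·1.5 + 2·(-5.5) + 2·(-23.5) + 2·(-57) + (-110.5)] = -136.5.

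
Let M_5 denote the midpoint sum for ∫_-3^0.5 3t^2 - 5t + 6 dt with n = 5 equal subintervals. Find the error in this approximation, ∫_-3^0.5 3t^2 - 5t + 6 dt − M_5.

Exact integral: ∫_-3^0.5 f(t) dt = 70.
M_5 = 69.57125.
Error = 70 − 69.57125 = 0.42875.

0.42875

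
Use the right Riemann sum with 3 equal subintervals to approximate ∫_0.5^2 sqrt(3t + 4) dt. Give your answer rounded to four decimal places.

Δt = (2 − 0.5)/3 = 0.5.
Right endpoints: 1, 1.5, 2.
f(1) ≈ 2.6458, f(1.5) ≈ 2.9155, f(2) ≈ 3.1623.
Sum = Δt · [f(1) + f(1.5) + f(2)].
Sum ≈ 4.3618.

4.3618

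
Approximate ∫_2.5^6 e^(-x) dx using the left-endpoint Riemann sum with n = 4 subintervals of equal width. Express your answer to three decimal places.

0.119

Δx = (6 − 2.5)/4 = 0.875.
Left endpoints: 2.5, 3.375, 4.25, 5.125.
f(2.5) ≈ 0.082, f(3.375) ≈ 0.034, f(4.25) ≈ 0.014, f(5.125) ≈ 0.006.
Sum = Δx · [f(2.5) + f(3.375) + f(4.25) + f(5.125)].
Sum ≈ 0.119.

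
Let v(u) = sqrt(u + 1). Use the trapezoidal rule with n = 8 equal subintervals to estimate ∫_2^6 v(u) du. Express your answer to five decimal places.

8.88066

Δu = (6 − 2)/8 = 0.5.
v(2) ≈ 1.73205, v(2.5) ≈ 1.87083, v(3) ≈ 2.00000, v(3.5) ≈ 2.12132, v(4) ≈ 2.23607, v(4.5) ≈ 2.34521, v(5) ≈ 2.44949, v(5.5) ≈ 2.54951, v(6) ≈ 2.64575.
T_8 = (Δu/2)·[v(u_0) + 2v(u_1) + ... + 2v(u_{7}) + v(u_8)].
Sum ≈ 8.88066.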